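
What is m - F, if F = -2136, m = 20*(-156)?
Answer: -984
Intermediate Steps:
m = -3120
m - F = -3120 - 1*(-2136) = -3120 + 2136 = -984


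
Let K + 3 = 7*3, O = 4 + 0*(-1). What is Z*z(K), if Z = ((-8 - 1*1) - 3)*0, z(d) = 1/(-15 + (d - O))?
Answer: 0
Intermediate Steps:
O = 4 (O = 4 + 0 = 4)
K = 18 (K = -3 + 7*3 = -3 + 21 = 18)
z(d) = 1/(-19 + d) (z(d) = 1/(-15 + (d - 1*4)) = 1/(-15 + (d - 4)) = 1/(-15 + (-4 + d)) = 1/(-19 + d))
Z = 0 (Z = ((-8 - 1) - 3)*0 = (-9 - 3)*0 = -12*0 = 0)
Z*z(K) = 0/(-19 + 18) = 0/(-1) = 0*(-1) = 0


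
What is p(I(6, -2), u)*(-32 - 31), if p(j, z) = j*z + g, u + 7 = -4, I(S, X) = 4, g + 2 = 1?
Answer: 2835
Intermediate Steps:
g = -1 (g = -2 + 1 = -1)
u = -11 (u = -7 - 4 = -11)
p(j, z) = -1 + j*z (p(j, z) = j*z - 1 = -1 + j*z)
p(I(6, -2), u)*(-32 - 31) = (-1 + 4*(-11))*(-32 - 31) = (-1 - 44)*(-63) = -45*(-63) = 2835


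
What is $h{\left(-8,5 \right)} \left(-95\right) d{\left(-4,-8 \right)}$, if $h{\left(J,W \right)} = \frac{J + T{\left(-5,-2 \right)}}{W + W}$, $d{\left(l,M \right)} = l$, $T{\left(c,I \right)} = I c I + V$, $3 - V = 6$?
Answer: $-1178$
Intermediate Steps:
$V = -3$ ($V = 3 - 6 = -3$)
$T{\left(c,I \right)} = -3 + c I^{2}$ ($T{\left(c,I \right)} = I c I - 3 = c I^{2} - 3 = -3 + c I^{2}$)
$h{\left(J,W \right)} = \frac{-23 + J}{2 W}$ ($h{\left(J,W \right)} = \frac{J - \left(3 + 5 \left(-2\right)^{2}\right)}{W + W} = \frac{J - 23}{2 W} = \left(J - 23\right) \frac{1}{2 W} = \left(-23 + J\right) \frac{1}{2 W} = \frac{-23 + J}{2 W}$)
$h{\left(-8,5 \right)} \left(-95\right) d{\left(-4,-8 \right)} = \frac{-23 - 8}{2 \cdot 5} \left(-95\right) \left(-4\right) = \frac{1}{2} \cdot \frac{1}{5} \left(-31\right) \left(-95\right) \left(-4\right) = \left(- \frac{31}{10}\right) \left(-95\right) \left(-4\right) = \frac{589}{2} \left(-4\right) = -1178$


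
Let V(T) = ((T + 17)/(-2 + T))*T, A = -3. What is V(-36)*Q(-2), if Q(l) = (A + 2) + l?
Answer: 54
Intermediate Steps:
Q(l) = -1 + l (Q(l) = (-3 + 2) + l = -1 + l)
V(T) = T*(17 + T)/(-2 + T) (V(T) = ((17 + T)/(-2 + T))*T = T*(17 + T)/(-2 + T))
V(-36)*Q(-2) = (-36*(17 - 36)/(-2 - 36))*(-1 - 2) = -36*(-19)/(-38)*(-3) = -36*(-1/38)*(-19)*(-3) = -18*(-3) = 54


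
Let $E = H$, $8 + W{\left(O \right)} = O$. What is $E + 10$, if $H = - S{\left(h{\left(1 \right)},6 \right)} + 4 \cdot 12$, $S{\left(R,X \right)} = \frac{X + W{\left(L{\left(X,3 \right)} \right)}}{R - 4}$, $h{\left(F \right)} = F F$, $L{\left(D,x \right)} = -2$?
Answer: $\frac{170}{3} \approx 56.667$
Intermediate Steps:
$W{\left(O \right)} = -8 + O$
$h{\left(F \right)} = F^{2}$
$S{\left(R,X \right)} = \frac{-10 + X}{-4 + R}$ ($S{\left(R,X \right)} = \frac{X - 10}{R - 4} = \frac{X - 10}{-4 + R} = \frac{-10 + X}{-4 + R}$)
$H = \frac{140}{3}$ ($H = - \frac{-10 + 6}{-4 + 1^{2}} + 4 \cdot 12 = - \frac{-4}{-4 + 1} + 48 = - \frac{-4}{-3} + 48 = - \frac{\left(-1\right) \left(-4\right)}{3} + 48 = \left(-1\right) \frac{4}{3} + 48 = - \frac{4}{3} + 48 = \frac{140}{3} \approx 46.667$)
$E = \frac{140}{3} \approx 46.667$
$E + 10 = \frac{140}{3} + 10 = \frac{170}{3}$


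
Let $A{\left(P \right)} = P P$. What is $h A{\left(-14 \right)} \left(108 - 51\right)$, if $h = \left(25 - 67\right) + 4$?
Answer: $-424536$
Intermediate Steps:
$A{\left(P \right)} = P^{2}$
$h = -38$ ($h = -42 + 4 = -38$)
$h A{\left(-14 \right)} \left(108 - 51\right) = - 38 \left(-14\right)^{2} \left(108 - 51\right) = \left(-38\right) 196 \left(108 - 51\right) = \left(-7448\right) 57 = -424536$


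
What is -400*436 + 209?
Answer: -174191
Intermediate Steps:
-400*436 + 209 = -174400 + 209 = -174191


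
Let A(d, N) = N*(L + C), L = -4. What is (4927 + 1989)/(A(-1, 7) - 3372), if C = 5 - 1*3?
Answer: -3458/1693 ≈ -2.0425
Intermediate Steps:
C = 2 (C = 5 - 3 = 2)
A(d, N) = -2*N (A(d, N) = N*(-4 + 2) = N*(-2) = -2*N)
(4927 + 1989)/(A(-1, 7) - 3372) = (4927 + 1989)/(-2*7 - 3372) = 6916/(-14 - 3372) = 6916/(-3386) = 6916*(-1/3386) = -3458/1693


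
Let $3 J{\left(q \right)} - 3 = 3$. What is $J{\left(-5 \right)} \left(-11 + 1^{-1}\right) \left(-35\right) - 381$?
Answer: $319$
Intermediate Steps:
$J{\left(q \right)} = 2$ ($J{\left(q \right)} = 1 + \frac{1}{3} \cdot 3 = 1 + 1 = 2$)
$J{\left(-5 \right)} \left(-11 + 1^{-1}\right) \left(-35\right) - 381 = 2 \left(-11 + 1^{-1}\right) \left(-35\right) - 381 = 2 \left(-11 + 1\right) \left(-35\right) - 381 = 2 \left(-10\right) \left(-35\right) - 381 = \left(-20\right) \left(-35\right) - 381 = 700 - 381 = 319$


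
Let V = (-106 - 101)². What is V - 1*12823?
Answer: 30026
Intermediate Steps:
V = 42849 (V = (-207)² = 42849)
V - 1*12823 = 42849 - 1*12823 = 42849 - 12823 = 30026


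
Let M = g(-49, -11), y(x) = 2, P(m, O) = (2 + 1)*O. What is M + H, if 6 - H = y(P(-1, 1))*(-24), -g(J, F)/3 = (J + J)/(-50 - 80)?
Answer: 3363/65 ≈ 51.738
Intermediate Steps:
g(J, F) = 3*J/65 (g(J, F) = -3*(J + J)/(-50 - 80) = -3*2*J/(-130) = -3*2*J*(-1)/130 = -(-3)*J/65 = 3*J/65)
P(m, O) = 3*O
M = -147/65 (M = (3/65)*(-49) = -147/65 ≈ -2.2615)
H = 54 (H = 6 - 2*(-24) = 6 - 1*(-48) = 6 + 48 = 54)
M + H = -147/65 + 54 = 3363/65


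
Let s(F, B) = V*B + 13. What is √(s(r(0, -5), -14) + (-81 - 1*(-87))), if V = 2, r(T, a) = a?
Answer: 3*I ≈ 3.0*I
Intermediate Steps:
s(F, B) = 13 + 2*B (s(F, B) = 2*B + 13 = 13 + 2*B)
√(s(r(0, -5), -14) + (-81 - 1*(-87))) = √((13 + 2*(-14)) + (-81 - 1*(-87))) = √((13 - 28) + (-81 + 87)) = √(-15 + 6) = √(-9) = 3*I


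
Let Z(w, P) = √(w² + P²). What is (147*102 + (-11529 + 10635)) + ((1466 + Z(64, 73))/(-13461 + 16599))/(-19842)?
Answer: 438962581067/31132098 - 5*√377/62264196 ≈ 14100.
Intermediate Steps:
Z(w, P) = √(P² + w²)
(147*102 + (-11529 + 10635)) + ((1466 + Z(64, 73))/(-13461 + 16599))/(-19842) = (147*102 + (-11529 + 10635)) + ((1466 + √(73² + 64²))/(-13461 + 16599))/(-19842) = (14994 - 894) + ((1466 + √(5329 + 4096))/3138)*(-1/19842) = 14100 + ((1466 + √9425)*(1/3138))*(-1/19842) = 14100 + ((1466 + 5*√377)*(1/3138))*(-1/19842) = 14100 + (733/1569 + 5*√377/3138)*(-1/19842) = 14100 + (-733/31132098 - 5*√377/62264196) = 438962581067/31132098 - 5*√377/62264196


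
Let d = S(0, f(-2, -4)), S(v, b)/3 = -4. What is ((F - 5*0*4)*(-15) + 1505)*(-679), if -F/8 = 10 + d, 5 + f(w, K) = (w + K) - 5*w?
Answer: -858935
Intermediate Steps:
f(w, K) = -5 + K - 4*w (f(w, K) = -5 + ((w + K) - 5*w) = -5 + ((K + w) - 5*w) = -5 + (K - 4*w) = -5 + K - 4*w)
S(v, b) = -12 (S(v, b) = 3*(-4) = -12)
d = -12
F = 16 (F = -8*(10 - 12) = -8*(-2) = 16)
((F - 5*0*4)*(-15) + 1505)*(-679) = ((16 - 5*0*4)*(-15) + 1505)*(-679) = ((16 + 0*4)*(-15) + 1505)*(-679) = ((16 + 0)*(-15) + 1505)*(-679) = (16*(-15) + 1505)*(-679) = (-240 + 1505)*(-679) = 1265*(-679) = -858935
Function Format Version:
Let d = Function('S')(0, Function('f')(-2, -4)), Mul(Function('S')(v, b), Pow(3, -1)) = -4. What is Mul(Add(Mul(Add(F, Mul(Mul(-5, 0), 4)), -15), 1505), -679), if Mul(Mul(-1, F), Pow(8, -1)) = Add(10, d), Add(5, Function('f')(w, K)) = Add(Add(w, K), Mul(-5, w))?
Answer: -858935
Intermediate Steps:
Function('f')(w, K) = Add(-5, K, Mul(-4, w)) (Function('f')(w, K) = Add(-5, Add(Add(w, K), Mul(-5, w))) = Add(-5, Add(Add(K, w), Mul(-5, w))) = Add(-5, Add(K, Mul(-4, w))) = Add(-5, K, Mul(-4, w)))
Function('S')(v, b) = -12 (Function('S')(v, b) = Mul(3, -4) = -12)
d = -12
F = 16 (F = Mul(-8, Add(10, -12)) = Mul(-8, -2) = 16)
Mul(Add(Mul(Add(F, Mul(Mul(-5, 0), 4)), -15), 1505), -679) = Mul(Add(Mul(Add(16, Mul(Mul(-5, 0), 4)), -15), 1505), -679) = Mul(Add(Mul(Add(16, Mul(0, 4)), -15), 1505), -679) = Mul(Add(Mul(Add(16, 0), -15), 1505), -679) = Mul(Add(Mul(16, -15), 1505), -679) = Mul(Add(-240, 1505), -679) = Mul(1265, -679) = -858935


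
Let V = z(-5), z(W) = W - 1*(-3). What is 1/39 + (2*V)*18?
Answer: -2807/39 ≈ -71.974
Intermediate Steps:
z(W) = 3 + W (z(W) = W + 3 = 3 + W)
V = -2 (V = 3 - 5 = -2)
1/39 + (2*V)*18 = 1/39 + (2*(-2))*18 = 1/39 - 4*18 = 1/39 - 72 = -2807/39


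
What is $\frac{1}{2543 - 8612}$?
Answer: $- \frac{1}{6069} \approx -0.00016477$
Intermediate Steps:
$\frac{1}{2543 - 8612} = \frac{1}{-6069} = - \frac{1}{6069}$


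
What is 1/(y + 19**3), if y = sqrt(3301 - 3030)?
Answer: 6859/47045610 - sqrt(271)/47045610 ≈ 0.00014544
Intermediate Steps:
y = sqrt(271) ≈ 16.462
1/(y + 19**3) = 1/(sqrt(271) + 19**3) = 1/(sqrt(271) + 6859) = 1/(6859 + sqrt(271))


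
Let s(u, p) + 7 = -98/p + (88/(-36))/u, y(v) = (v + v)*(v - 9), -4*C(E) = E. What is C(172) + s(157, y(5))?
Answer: -1344203/28260 ≈ -47.566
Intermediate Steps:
C(E) = -E/4
y(v) = 2*v*(-9 + v) (y(v) = (2*v)*(-9 + v) = 2*v*(-9 + v))
s(u, p) = -7 - 98/p - 22/(9*u) (s(u, p) = -7 + (-98/p + (88/(-36))/u) = -7 + (-98/p + (88*(-1/36))/u) = -7 + (-98/p - 22/(9*u)) = -7 - 98/p - 22/(9*u))
C(172) + s(157, y(5)) = -1/4*172 + (-7 - 98*1/(10*(-9 + 5)) - 22/9/157) = -43 + (-7 - 98/(2*5*(-4)) - 22/9*1/157) = -43 + (-7 - 98/(-40) - 22/1413) = -43 + (-7 - 98*(-1/40) - 22/1413) = -43 + (-7 + 49/20 - 22/1413) = -43 - 129023/28260 = -1344203/28260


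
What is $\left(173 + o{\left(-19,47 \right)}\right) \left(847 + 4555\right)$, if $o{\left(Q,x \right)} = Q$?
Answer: $831908$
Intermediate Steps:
$\left(173 + o{\left(-19,47 \right)}\right) \left(847 + 4555\right) = \left(173 - 19\right) \left(847 + 4555\right) = 154 \cdot 5402 = 831908$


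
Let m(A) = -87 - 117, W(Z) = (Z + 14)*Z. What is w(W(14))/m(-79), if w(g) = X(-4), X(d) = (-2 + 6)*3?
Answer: -1/17 ≈ -0.058824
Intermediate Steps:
W(Z) = Z*(14 + Z) (W(Z) = (14 + Z)*Z = Z*(14 + Z))
m(A) = -204
X(d) = 12 (X(d) = 4*3 = 12)
w(g) = 12
w(W(14))/m(-79) = 12/(-204) = 12*(-1/204) = -1/17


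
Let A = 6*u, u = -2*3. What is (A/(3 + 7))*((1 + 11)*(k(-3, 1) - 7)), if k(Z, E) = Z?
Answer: 432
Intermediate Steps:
u = -6
A = -36 (A = 6*(-6) = -36)
(A/(3 + 7))*((1 + 11)*(k(-3, 1) - 7)) = (-36/(3 + 7))*((1 + 11)*(-3 - 7)) = (-36/10)*(12*(-10)) = -36*⅒*(-120) = -18/5*(-120) = 432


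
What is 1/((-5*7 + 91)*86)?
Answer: 1/4816 ≈ 0.00020764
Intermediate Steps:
1/((-5*7 + 91)*86) = 1/((-35 + 91)*86) = 1/(56*86) = 1/4816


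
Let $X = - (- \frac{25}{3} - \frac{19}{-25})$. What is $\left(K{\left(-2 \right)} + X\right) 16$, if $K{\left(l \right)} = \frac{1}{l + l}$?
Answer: $\frac{8788}{75} \approx 117.17$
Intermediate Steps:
$K{\left(l \right)} = \frac{1}{2 l}$
$X = \frac{568}{75}$ ($X = - (\left(-25\right) \frac{1}{3} - - \frac{19}{25}) = - (- \frac{25}{3} + \frac{19}{25}) = \left(-1\right) \left(- \frac{568}{75}\right) = \frac{568}{75} \approx 7.5733$)
$\left(K{\left(-2 \right)} + X\right) 16 = \left(\frac{1}{2 \left(-2\right)} + \frac{568}{75}\right) 16 = \left(\frac{1}{2} \left(- \frac{1}{2}\right) + \frac{568}{75}\right) 16 = \left(- \frac{1}{4} + \frac{568}{75}\right) 16 = \frac{2197}{300} \cdot 16 = \frac{8788}{75}$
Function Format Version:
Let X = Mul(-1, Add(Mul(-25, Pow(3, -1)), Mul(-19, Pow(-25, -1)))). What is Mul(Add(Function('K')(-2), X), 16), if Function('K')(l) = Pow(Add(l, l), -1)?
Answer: Rational(8788, 75) ≈ 117.17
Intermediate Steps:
Function('K')(l) = Mul(Rational(1, 2), Pow(l, -1)) (Function('K')(l) = Pow(Mul(2, l), -1) = Mul(Rational(1, 2), Pow(l, -1)))
X = Rational(568, 75) (X = Mul(-1, Add(Mul(-25, Rational(1, 3)), Mul(-19, Rational(-1, 25)))) = Mul(-1, Add(Rational(-25, 3), Rational(19, 25))) = Mul(-1, Rational(-568, 75)) = Rational(568, 75) ≈ 7.5733)
Mul(Add(Function('K')(-2), X), 16) = Mul(Add(Mul(Rational(1, 2), Pow(-2, -1)), Rational(568, 75)), 16) = Mul(Add(Mul(Rational(1, 2), Rational(-1, 2)), Rational(568, 75)), 16) = Mul(Add(Rational(-1, 4), Rational(568, 75)), 16) = Mul(Rational(2197, 300), 16) = Rational(8788, 75)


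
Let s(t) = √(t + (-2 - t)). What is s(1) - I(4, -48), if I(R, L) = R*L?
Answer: 192 + I*√2 ≈ 192.0 + 1.4142*I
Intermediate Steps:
I(R, L) = L*R
s(t) = I*√2 (s(t) = √(-2) = I*√2)
s(1) - I(4, -48) = I*√2 - (-48)*4 = I*√2 - 1*(-192) = I*√2 + 192 = 192 + I*√2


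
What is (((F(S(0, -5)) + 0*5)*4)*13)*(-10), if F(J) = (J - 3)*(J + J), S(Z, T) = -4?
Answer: -29120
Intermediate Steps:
F(J) = 2*J*(-3 + J) (F(J) = (-3 + J)*(2*J) = 2*J*(-3 + J))
(((F(S(0, -5)) + 0*5)*4)*13)*(-10) = (((2*(-4)*(-3 - 4) + 0*5)*4)*13)*(-10) = (((2*(-4)*(-7) + 0)*4)*13)*(-10) = (((56 + 0)*4)*13)*(-10) = ((56*4)*13)*(-10) = (224*13)*(-10) = 2912*(-10) = -29120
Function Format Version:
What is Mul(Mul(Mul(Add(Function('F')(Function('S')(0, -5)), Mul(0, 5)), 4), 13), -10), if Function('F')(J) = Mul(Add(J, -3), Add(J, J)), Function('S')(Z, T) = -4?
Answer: -29120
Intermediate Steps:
Function('F')(J) = Mul(2, J, Add(-3, J)) (Function('F')(J) = Mul(Add(-3, J), Mul(2, J)) = Mul(2, J, Add(-3, J)))
Mul(Mul(Mul(Add(Function('F')(Function('S')(0, -5)), Mul(0, 5)), 4), 13), -10) = Mul(Mul(Mul(Add(Mul(2, -4, Add(-3, -4)), Mul(0, 5)), 4), 13), -10) = Mul(Mul(Mul(Add(Mul(2, -4, -7), 0), 4), 13), -10) = Mul(Mul(Mul(Add(56, 0), 4), 13), -10) = Mul(Mul(Mul(56, 4), 13), -10) = Mul(Mul(224, 13), -10) = Mul(2912, -10) = -29120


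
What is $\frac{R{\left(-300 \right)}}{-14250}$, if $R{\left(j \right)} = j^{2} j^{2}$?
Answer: $- \frac{10800000}{19} \approx -5.6842 \cdot 10^{5}$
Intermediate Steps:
$R{\left(j \right)} = j^{4}$
$\frac{R{\left(-300 \right)}}{-14250} = \frac{\left(-300\right)^{4}}{-14250} = 8100000000 \left(- \frac{1}{14250}\right) = - \frac{10800000}{19}$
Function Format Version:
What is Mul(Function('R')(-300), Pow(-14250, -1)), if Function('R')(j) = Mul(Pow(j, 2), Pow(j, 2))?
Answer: Rational(-10800000, 19) ≈ -5.6842e+5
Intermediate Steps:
Function('R')(j) = Pow(j, 4)
Mul(Function('R')(-300), Pow(-14250, -1)) = Mul(Pow(-300, 4), Pow(-14250, -1)) = Mul(8100000000, Rational(-1, 14250)) = Rational(-10800000, 19)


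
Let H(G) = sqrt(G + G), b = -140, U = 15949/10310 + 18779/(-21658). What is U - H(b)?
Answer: 37952988/55823495 - 2*I*sqrt(70) ≈ 0.67987 - 16.733*I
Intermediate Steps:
U = 37952988/55823495 (U = 15949*(1/10310) + 18779*(-1/21658) = 15949/10310 - 18779/21658 = 37952988/55823495 ≈ 0.67987)
H(G) = sqrt(2)*sqrt(G) (H(G) = sqrt(2*G) = sqrt(2)*sqrt(G))
U - H(b) = 37952988/55823495 - sqrt(2)*sqrt(-140) = 37952988/55823495 - sqrt(2)*2*I*sqrt(35) = 37952988/55823495 - 2*I*sqrt(70)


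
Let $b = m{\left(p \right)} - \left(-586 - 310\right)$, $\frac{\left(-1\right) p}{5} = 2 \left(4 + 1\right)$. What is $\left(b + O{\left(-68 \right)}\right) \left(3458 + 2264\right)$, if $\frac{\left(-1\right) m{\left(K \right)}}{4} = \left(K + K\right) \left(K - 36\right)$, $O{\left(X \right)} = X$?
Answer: $-192098984$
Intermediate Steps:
$p = -50$ ($p = - 5 \cdot 2 \left(4 + 1\right) = - 5 \cdot 2 \cdot 5 = \left(-5\right) 10 = -50$)
$m{\left(K \right)} = - 8 K \left(-36 + K\right)$ ($m{\left(K \right)} = - 4 \left(K + K\right) \left(K - 36\right) = - 4 \cdot 2 K \left(-36 + K\right) = - 8 K \left(-36 + K\right)$)
$b = -33504$ ($b = 8 \left(-50\right) \left(36 - -50\right) - \left(-586 - 310\right) = 8 \left(-50\right) \left(36 + 50\right) - \left(-586 - 310\right) = 8 \left(-50\right) 86 - -896 = -34400 + 896 = -33504$)
$\left(b + O{\left(-68 \right)}\right) \left(3458 + 2264\right) = \left(-33504 - 68\right) \left(3458 + 2264\right) = \left(-33572\right) 5722 = -192098984$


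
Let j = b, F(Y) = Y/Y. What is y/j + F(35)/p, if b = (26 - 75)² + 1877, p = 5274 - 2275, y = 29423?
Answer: 88243855/12829722 ≈ 6.8781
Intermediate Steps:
F(Y) = 1
p = 2999
b = 4278 (b = (-49)² + 1877 = 2401 + 1877 = 4278)
j = 4278
y/j + F(35)/p = 29423/4278 + 1/2999 = 88243855/12829722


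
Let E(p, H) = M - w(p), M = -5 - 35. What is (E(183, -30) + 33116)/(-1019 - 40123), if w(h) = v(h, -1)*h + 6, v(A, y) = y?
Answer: -33253/41142 ≈ -0.80825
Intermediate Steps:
M = -40
w(h) = 6 - h (w(h) = -h + 6 = 6 - h)
E(p, H) = -46 + p (E(p, H) = -40 - (6 - p) = -40 + (-6 + p) = -46 + p)
(E(183, -30) + 33116)/(-1019 - 40123) = ((-46 + 183) + 33116)/(-1019 - 40123) = (137 + 33116)/(-41142) = 33253*(-1/41142) = -33253/41142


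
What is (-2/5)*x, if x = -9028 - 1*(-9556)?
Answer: -1056/5 ≈ -211.20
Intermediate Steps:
x = 528 (x = -9028 + 9556 = 528)
(-2/5)*x = -2/5*528 = -2*⅕*528 = -⅖*528 = -1056/5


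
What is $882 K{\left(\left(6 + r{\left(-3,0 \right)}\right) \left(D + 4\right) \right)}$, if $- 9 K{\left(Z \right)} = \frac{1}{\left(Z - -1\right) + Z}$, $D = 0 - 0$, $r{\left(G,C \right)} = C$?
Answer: $-2$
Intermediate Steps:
$D = 0$ ($D = 0 + 0 = 0$)
$K{\left(Z \right)} = - \frac{1}{9 \left(1 + 2 Z\right)}$ ($K{\left(Z \right)} = - \frac{1}{9 \left(\left(Z - -1\right) + Z\right)} = - \frac{1}{9 \left(\left(Z + 1\right) + Z\right)} = - \frac{1}{9 \left(\left(1 + Z\right) + Z\right)} = - \frac{1}{9 \left(1 + 2 Z\right)}$)
$882 K{\left(\left(6 + r{\left(-3,0 \right)}\right) \left(D + 4\right) \right)} = 882 \left(- \frac{1}{9 + 18 \left(6 + 0\right) \left(0 + 4\right)}\right) = 882 \left(- \frac{1}{9 + 18 \cdot 6 \cdot 4}\right) = 882 \left(- \frac{1}{9 + 18 \cdot 24}\right) = 882 \left(- \frac{1}{9 + 432}\right) = 882 \left(- \frac{1}{441}\right) = -2$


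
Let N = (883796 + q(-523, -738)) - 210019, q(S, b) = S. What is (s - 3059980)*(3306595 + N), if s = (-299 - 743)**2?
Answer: -7857081573384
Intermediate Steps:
s = 1085764 (s = (-1042)**2 = 1085764)
N = 673254 (N = (883796 - 523) - 210019 = 883273 - 210019 = 673254)
(s - 3059980)*(3306595 + N) = (1085764 - 3059980)*(3306595 + 673254) = -1974216*3979849 = -7857081573384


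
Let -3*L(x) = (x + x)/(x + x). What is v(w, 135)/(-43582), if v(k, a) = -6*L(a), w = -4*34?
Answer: -1/21791 ≈ -4.5891e-5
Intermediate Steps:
L(x) = -⅓ (L(x) = -(x + x)/(3*(x + x)) = -2*x/(3*(2*x)) = -2*x*1/(2*x)/3 = -⅓*1 = -⅓)
w = -136
v(k, a) = 2 (v(k, a) = -6*(-⅓) = 2)
v(w, 135)/(-43582) = 2/(-43582) = 2*(-1/43582) = -1/21791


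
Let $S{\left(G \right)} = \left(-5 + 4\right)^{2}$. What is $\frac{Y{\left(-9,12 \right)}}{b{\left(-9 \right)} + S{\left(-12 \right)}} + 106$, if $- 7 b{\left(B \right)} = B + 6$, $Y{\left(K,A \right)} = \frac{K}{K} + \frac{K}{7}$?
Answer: $\frac{529}{5} \approx 105.8$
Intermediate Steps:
$Y{\left(K,A \right)} = 1 + \frac{K}{7}$ ($Y{\left(K,A \right)} = 1 + K \frac{1}{7} = 1 + \frac{K}{7}$)
$S{\left(G \right)} = 1$ ($S{\left(G \right)} = \left(-1\right)^{2} = 1$)
$b{\left(B \right)} = - \frac{6}{7} - \frac{B}{7}$ ($b{\left(B \right)} = - \frac{B + 6}{7} = - \frac{6 + B}{7} = - \frac{6}{7} - \frac{B}{7}$)
$\frac{Y{\left(-9,12 \right)}}{b{\left(-9 \right)} + S{\left(-12 \right)}} + 106 = \frac{1 + \frac{1}{7} \left(-9\right)}{\left(- \frac{6}{7} - - \frac{9}{7}\right) + 1} + 106 = \frac{1 - \frac{9}{7}}{\left(- \frac{6}{7} + \frac{9}{7}\right) + 1} + 106 = \frac{1}{\frac{3}{7} + 1} \left(- \frac{2}{7}\right) + 106 = \frac{1}{\frac{10}{7}} \left(- \frac{2}{7}\right) + 106 = \frac{7}{10} \left(- \frac{2}{7}\right) + 106 = - \frac{1}{5} + 106 = \frac{529}{5}$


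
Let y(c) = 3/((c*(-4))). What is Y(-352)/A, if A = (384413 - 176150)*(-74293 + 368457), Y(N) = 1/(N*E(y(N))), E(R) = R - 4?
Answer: 1/86213028194007 ≈ 1.1599e-14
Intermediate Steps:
y(c) = -3/(4*c) (y(c) = 3/((-4*c)) = 3*(-1/(4*c)) = -3/(4*c))
E(R) = -4 + R
Y(N) = 1/(N*(-4 - 3/(4*N)))
A = 61263477132 (A = 208263*294164 = 61263477132)
Y(-352)/A = -4/(3 + 16*(-352))/61263477132 = -4/(3 - 5632)*(1/61263477132) = -4/(-5629)*(1/61263477132) = -4*(-1/5629)*(1/61263477132) = (4/5629)*(1/61263477132) = 1/86213028194007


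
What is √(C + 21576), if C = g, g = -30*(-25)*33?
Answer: √46326 ≈ 215.23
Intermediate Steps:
g = 24750 (g = 750*33 = 24750)
C = 24750
√(C + 21576) = √(24750 + 21576) = √46326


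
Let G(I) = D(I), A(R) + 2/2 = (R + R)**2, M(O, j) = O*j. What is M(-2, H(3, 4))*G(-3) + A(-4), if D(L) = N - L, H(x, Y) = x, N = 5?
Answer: 15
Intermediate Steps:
D(L) = 5 - L
A(R) = -1 + 4*R**2 (A(R) = -1 + (R + R)**2 = -1 + (2*R)**2 = -1 + 4*R**2)
G(I) = 5 - I
M(-2, H(3, 4))*G(-3) + A(-4) = (-2*3)*(5 - 1*(-3)) + (-1 + 4*(-4)**2) = -6*(5 + 3) + (-1 + 4*16) = -6*8 + (-1 + 64) = -48 + 63 = 15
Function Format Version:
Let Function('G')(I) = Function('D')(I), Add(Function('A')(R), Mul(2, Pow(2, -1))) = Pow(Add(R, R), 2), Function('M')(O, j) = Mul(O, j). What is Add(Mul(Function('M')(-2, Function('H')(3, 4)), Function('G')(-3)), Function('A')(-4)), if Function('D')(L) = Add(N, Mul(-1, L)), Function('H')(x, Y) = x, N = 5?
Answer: 15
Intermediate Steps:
Function('D')(L) = Add(5, Mul(-1, L))
Function('A')(R) = Add(-1, Mul(4, Pow(R, 2))) (Function('A')(R) = Add(-1, Pow(Add(R, R), 2)) = Add(-1, Pow(Mul(2, R), 2)) = Add(-1, Mul(4, Pow(R, 2))))
Function('G')(I) = Add(5, Mul(-1, I))
Add(Mul(Function('M')(-2, Function('H')(3, 4)), Function('G')(-3)), Function('A')(-4)) = Add(Mul(Mul(-2, 3), Add(5, Mul(-1, -3))), Add(-1, Mul(4, Pow(-4, 2)))) = Add(Mul(-6, Add(5, 3)), Add(-1, Mul(4, 16))) = Add(Mul(-6, 8), Add(-1, 64)) = Add(-48, 63) = 15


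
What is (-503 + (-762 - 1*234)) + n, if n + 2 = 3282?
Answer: 1781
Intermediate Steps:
n = 3280 (n = -2 + 3282 = 3280)
(-503 + (-762 - 1*234)) + n = (-503 + (-762 - 1*234)) + 3280 = (-503 + (-762 - 234)) + 3280 = (-503 - 996) + 3280 = -1499 + 3280 = 1781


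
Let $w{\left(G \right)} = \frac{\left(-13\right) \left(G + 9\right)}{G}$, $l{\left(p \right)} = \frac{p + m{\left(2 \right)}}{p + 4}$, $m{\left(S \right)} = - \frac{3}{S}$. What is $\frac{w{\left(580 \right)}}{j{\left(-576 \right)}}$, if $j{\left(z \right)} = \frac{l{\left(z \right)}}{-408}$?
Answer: $\frac{27075152}{5075} \approx 5335.0$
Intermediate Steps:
$l{\left(p \right)} = \frac{- \frac{3}{2} + p}{4 + p}$ ($l{\left(p \right)} = \frac{p - \frac{3}{2}}{p + 4} = \frac{p - \frac{3}{2}}{4 + p} = \frac{- \frac{3}{2} + p}{4 + p}$)
$j{\left(z \right)} = - \frac{- \frac{3}{2} + z}{408 \left(4 + z\right)}$ ($j{\left(z \right)} = \frac{\frac{1}{4 + z} \left(- \frac{3}{2} + z\right)}{-408} = \frac{- \frac{3}{2} + z}{4 + z} \left(- \frac{1}{408}\right) = - \frac{- \frac{3}{2} + z}{408 \left(4 + z\right)}$)
$w{\left(G \right)} = \frac{-117 - 13 G}{G}$ ($w{\left(G \right)} = \frac{\left(-13\right) \left(9 + G\right)}{G} = \frac{-117 - 13 G}{G}$)
$\frac{w{\left(580 \right)}}{j{\left(-576 \right)}} = \frac{-13 - \frac{117}{580}}{\frac{1}{816} \frac{1}{4 - 576} \left(3 - -1152\right)} = \frac{-13 - \frac{117}{580}}{\frac{1}{816} \frac{1}{-572} \left(3 + 1152\right)} = \frac{-13 - \frac{117}{580}}{\frac{1}{816} \left(- \frac{1}{572}\right) 1155} = - \frac{7657}{580 \left(- \frac{35}{14144}\right)} = \left(- \frac{7657}{580}\right) \left(- \frac{14144}{35}\right) = \frac{27075152}{5075}$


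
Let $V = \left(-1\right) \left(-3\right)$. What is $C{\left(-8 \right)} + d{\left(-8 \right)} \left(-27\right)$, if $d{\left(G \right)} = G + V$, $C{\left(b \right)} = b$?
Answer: $127$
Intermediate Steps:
$V = 3$
$d{\left(G \right)} = 3 + G$ ($d{\left(G \right)} = G + 3 = 3 + G$)
$C{\left(-8 \right)} + d{\left(-8 \right)} \left(-27\right) = -8 + \left(3 - 8\right) \left(-27\right) = -8 - -135 = -8 + 135 = 127$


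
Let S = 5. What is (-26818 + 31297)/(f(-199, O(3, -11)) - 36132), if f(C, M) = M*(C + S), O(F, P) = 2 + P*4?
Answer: -1493/9328 ≈ -0.16006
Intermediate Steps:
O(F, P) = 2 + 4*P
f(C, M) = M*(5 + C) (f(C, M) = M*(C + 5) = M*(5 + C))
(-26818 + 31297)/(f(-199, O(3, -11)) - 36132) = (-26818 + 31297)/((2 + 4*(-11))*(5 - 199) - 36132) = 4479/((2 - 44)*(-194) - 36132) = 4479/(-42*(-194) - 36132) = 4479/(8148 - 36132) = 4479/(-27984) = 4479*(-1/27984) = -1493/9328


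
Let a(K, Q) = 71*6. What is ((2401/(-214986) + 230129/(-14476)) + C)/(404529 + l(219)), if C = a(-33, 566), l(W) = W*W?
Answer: 638130617533/704105511583320 ≈ 0.00090630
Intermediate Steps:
a(K, Q) = 426
l(W) = W²
C = 426
((2401/(-214986) + 230129/(-14476)) + C)/(404529 + l(219)) = ((2401/(-214986) + 230129/(-14476)) + 426)/(404529 + 219²) = ((2401*(-1/214986) + 230129*(-1/14476)) + 426)/(404529 + 47961) = ((-2401/214986 - 230129/14476) + 426)/452490 = (-24754635035/1556068668 + 426)*(1/452490) = (638130617533/1556068668)*(1/452490) = 638130617533/704105511583320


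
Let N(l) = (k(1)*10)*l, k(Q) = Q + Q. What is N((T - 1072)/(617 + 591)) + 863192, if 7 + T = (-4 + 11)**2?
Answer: 130339417/151 ≈ 8.6318e+5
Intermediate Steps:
T = 42 (T = -7 + (-4 + 11)**2 = -7 + 7**2 = -7 + 49 = 42)
k(Q) = 2*Q
N(l) = 20*l (N(l) = ((2*1)*10)*l = (2*10)*l = 20*l)
N((T - 1072)/(617 + 591)) + 863192 = 20*((42 - 1072)/(617 + 591)) + 863192 = 20*(-1030/1208) + 863192 = 20*(-1030*1/1208) + 863192 = 20*(-515/604) + 863192 = -2575/151 + 863192 = 130339417/151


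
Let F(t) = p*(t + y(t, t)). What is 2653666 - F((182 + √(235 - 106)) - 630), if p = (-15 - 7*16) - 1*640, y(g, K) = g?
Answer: 1966434 + 1534*√129 ≈ 1.9839e+6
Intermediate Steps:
p = -767 (p = (-15 - 112) - 640 = -127 - 640 = -767)
F(t) = -1534*t (F(t) = -767*(t + t) = -1534*t)
2653666 - F((182 + √(235 - 106)) - 630) = 2653666 - (-1534)*((182 + √(235 - 106)) - 630) = 2653666 - (-1534)*((182 + √129) - 630) = 2653666 - (-1534)*(-448 + √129) = 2653666 - (687232 - 1534*√129) = 2653666 + (-687232 + 1534*√129) = 1966434 + 1534*√129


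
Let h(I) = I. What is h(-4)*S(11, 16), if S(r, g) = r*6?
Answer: -264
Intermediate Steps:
S(r, g) = 6*r
h(-4)*S(11, 16) = -24*11 = -4*66 = -264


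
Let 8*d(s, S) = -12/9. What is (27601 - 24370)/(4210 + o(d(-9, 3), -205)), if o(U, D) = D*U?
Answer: 19386/25465 ≈ 0.76128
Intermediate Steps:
d(s, S) = -⅙ (d(s, S) = (-12/9)/8 = (-12*⅑)/8 = (⅛)*(-4/3) = -⅙)
(27601 - 24370)/(4210 + o(d(-9, 3), -205)) = (27601 - 24370)/(4210 - 205*(-⅙)) = 3231/(4210 + 205/6) = 3231/(25465/6) = 3231*(6/25465) = 19386/25465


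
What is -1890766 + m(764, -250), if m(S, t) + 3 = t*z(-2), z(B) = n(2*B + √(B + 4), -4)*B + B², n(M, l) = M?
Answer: -1893769 + 500*√2 ≈ -1.8931e+6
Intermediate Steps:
z(B) = B² + B*(√(4 + B) + 2*B) (z(B) = (2*B + √(B + 4))*B + B² = (2*B + √(4 + B))*B + B² = (√(4 + B) + 2*B)*B + B² = B*(√(4 + B) + 2*B) + B² = B² + B*(√(4 + B) + 2*B))
m(S, t) = -3 + t*(12 - 2*√2) (m(S, t) = -3 + t*(-2*(√(4 - 2) + 3*(-2))) = -3 + t*(-2*(√2 - 6)) = -3 + t*(-2*(-6 + √2)) = -3 + t*(12 - 2*√2))
-1890766 + m(764, -250) = -1890766 + (-3 + 2*(-250)*(6 - √2)) = -1890766 + (-3 + (-3000 + 500*√2)) = -1890766 + (-3003 + 500*√2) = -1893769 + 500*√2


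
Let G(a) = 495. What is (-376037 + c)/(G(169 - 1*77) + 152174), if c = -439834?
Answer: -815871/152669 ≈ -5.3441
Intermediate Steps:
(-376037 + c)/(G(169 - 1*77) + 152174) = (-376037 - 439834)/(495 + 152174) = -815871/152669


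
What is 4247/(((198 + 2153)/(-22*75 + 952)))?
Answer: -2964406/2351 ≈ -1260.9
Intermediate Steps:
4247/(((198 + 2153)/(-22*75 + 952))) = 4247/((2351/(-1650 + 952))) = 4247/((2351/(-698))) = 4247/((2351*(-1/698))) = 4247/(-2351/698) = 4247*(-698/2351) = -2964406/2351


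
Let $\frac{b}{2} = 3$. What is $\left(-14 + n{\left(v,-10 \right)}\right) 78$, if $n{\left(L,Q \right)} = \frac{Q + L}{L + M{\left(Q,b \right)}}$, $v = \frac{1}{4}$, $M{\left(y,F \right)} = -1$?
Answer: $-78$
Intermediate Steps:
$b = 6$ ($b = 2 \cdot 3 = 6$)
$v = \frac{1}{4} \approx 0.25$
$n{\left(L,Q \right)} = \frac{L + Q}{-1 + L}$ ($n{\left(L,Q \right)} = \frac{Q + L}{L - 1} = \frac{L + Q}{-1 + L}$)
$\left(-14 + n{\left(v,-10 \right)}\right) 78 = \left(-14 + \frac{\frac{1}{4} - 10}{-1 + \frac{1}{4}}\right) 78 = \left(-14 + \frac{1}{- \frac{3}{4}} \left(- \frac{39}{4}\right)\right) 78 = \left(-14 - -13\right) 78 = \left(-14 + 13\right) 78 = \left(-1\right) 78 = -78$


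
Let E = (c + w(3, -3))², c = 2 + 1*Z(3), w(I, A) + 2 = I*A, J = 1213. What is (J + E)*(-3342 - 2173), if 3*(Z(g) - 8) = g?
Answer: -6689695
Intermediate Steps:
Z(g) = 8 + g/3
w(I, A) = -2 + A*I (w(I, A) = -2 + I*A = -2 + A*I)
c = 11 (c = 2 + 1*(8 + (⅓)*3) = 2 + 1*(8 + 1) = 2 + 1*9 = 2 + 9 = 11)
E = 0 (E = (11 + (-2 - 3*3))² = (11 + (-2 - 9))² = (11 - 11)² = 0² = 0)
(J + E)*(-3342 - 2173) = (1213 + 0)*(-3342 - 2173) = 1213*(-5515) = -6689695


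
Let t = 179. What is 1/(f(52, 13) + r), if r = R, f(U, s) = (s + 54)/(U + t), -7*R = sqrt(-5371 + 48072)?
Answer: -15477/46496900 - 7623*sqrt(42701)/46496900 ≈ -0.034211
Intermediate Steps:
R = -sqrt(42701)/7 (R = -sqrt(-5371 + 48072)/7 = -sqrt(42701)/7 ≈ -29.520)
f(U, s) = (54 + s)/(179 + U) (f(U, s) = (s + 54)/(U + 179) = (54 + s)/(179 + U))
r = -sqrt(42701)/7 ≈ -29.520
1/(f(52, 13) + r) = 1/((54 + 13)/(179 + 52) - sqrt(42701)/7) = 1/(67/231 - sqrt(42701)/7)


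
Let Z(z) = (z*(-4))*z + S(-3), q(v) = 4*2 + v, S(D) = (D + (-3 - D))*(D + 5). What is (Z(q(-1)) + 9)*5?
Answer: -965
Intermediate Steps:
S(D) = -15 - 3*D (S(D) = -3*(5 + D) = -15 - 3*D)
q(v) = 8 + v
Z(z) = -6 - 4*z² (Z(z) = (z*(-4))*z + (-15 - 3*(-3)) = (-4*z)*z + (-15 + 9) = -4*z² - 6 = -6 - 4*z²)
(Z(q(-1)) + 9)*5 = ((-6 - 4*(8 - 1)²) + 9)*5 = ((-6 - 4*7²) + 9)*5 = ((-6 - 4*49) + 9)*5 = ((-6 - 196) + 9)*5 = (-202 + 9)*5 = -193*5 = -965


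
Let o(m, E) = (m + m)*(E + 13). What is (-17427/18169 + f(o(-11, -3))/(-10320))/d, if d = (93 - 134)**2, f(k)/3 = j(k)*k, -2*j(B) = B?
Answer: 9493523/2626619654 ≈ 0.0036144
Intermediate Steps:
j(B) = -B/2
o(m, E) = 2*m*(13 + E) (o(m, E) = (2*m)*(13 + E) = 2*m*(13 + E))
f(k) = -3*k**2/2 (f(k) = 3*((-k/2)*k) = 3*(-k**2/2) = -3*k**2/2)
d = 1681 (d = (-41)**2 = 1681)
(-17427/18169 + f(o(-11, -3))/(-10320))/d = (-17427/18169 - 3*484*(13 - 3)**2/2/(-10320))/1681 = (-17427*1/18169 - 3*(2*(-11)*10)**2/2*(-1/10320))*(1/1681) = (-17427/18169 - 3/2*(-220)**2*(-1/10320))*(1/1681) = (-17427/18169 - 3/2*48400*(-1/10320))*(1/1681) = (-17427/18169 - 72600*(-1/10320))*(1/1681) = (-17427/18169 + 605/86)*(1/1681) = (9493523/1562534)*(1/1681) = 9493523/2626619654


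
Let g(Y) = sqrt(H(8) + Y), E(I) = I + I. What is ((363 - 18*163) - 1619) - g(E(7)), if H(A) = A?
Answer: -4190 - sqrt(22) ≈ -4194.7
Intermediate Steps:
E(I) = 2*I
g(Y) = sqrt(8 + Y)
((363 - 18*163) - 1619) - g(E(7)) = ((363 - 18*163) - 1619) - sqrt(8 + 2*7) = ((363 - 2934) - 1619) - sqrt(8 + 14) = (-2571 - 1619) - sqrt(22) = -4190 - sqrt(22)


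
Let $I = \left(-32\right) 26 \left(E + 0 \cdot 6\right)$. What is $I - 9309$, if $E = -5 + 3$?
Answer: $-7645$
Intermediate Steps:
$E = -2$
$I = 1664$ ($I = \left(-32\right) 26 \left(-2 + 0 \cdot 6\right) = - 832 \left(-2 + 0\right) = \left(-832\right) \left(-2\right) = 1664$)
$I - 9309 = 1664 - 9309 = -7645$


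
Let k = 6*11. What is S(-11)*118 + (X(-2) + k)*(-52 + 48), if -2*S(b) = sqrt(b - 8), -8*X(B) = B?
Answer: -265 - 59*I*sqrt(19) ≈ -265.0 - 257.17*I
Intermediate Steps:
k = 66
X(B) = -B/8
S(b) = -sqrt(-8 + b)/2 (S(b) = -sqrt(b - 8)/2 = -sqrt(-8 + b)/2)
S(-11)*118 + (X(-2) + k)*(-52 + 48) = -sqrt(-8 - 11)/2*118 + (-1/8*(-2) + 66)*(-52 + 48) = -I*sqrt(19)/2*118 + (1/4 + 66)*(-4) = -I*sqrt(19)/2*118 + (265/4)*(-4) = -I*sqrt(19)/2*118 - 265 = -59*I*sqrt(19) - 265 = -265 - 59*I*sqrt(19)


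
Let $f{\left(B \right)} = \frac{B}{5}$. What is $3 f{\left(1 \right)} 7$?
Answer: $\frac{21}{5} \approx 4.2$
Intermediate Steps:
$f{\left(B \right)} = \frac{B}{5}$ ($f{\left(B \right)} = B \frac{1}{5} = \frac{B}{5}$)
$3 f{\left(1 \right)} 7 = 3 \cdot \frac{1}{5} \cdot 1 \cdot 7 = 3 \cdot \frac{1}{5} \cdot 7 = \frac{3}{5} \cdot 7 = \frac{21}{5}$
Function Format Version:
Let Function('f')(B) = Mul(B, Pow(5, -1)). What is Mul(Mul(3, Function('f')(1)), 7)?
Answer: Rational(21, 5) ≈ 4.2000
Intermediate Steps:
Function('f')(B) = Mul(Rational(1, 5), B) (Function('f')(B) = Mul(B, Rational(1, 5)) = Mul(Rational(1, 5), B))
Mul(Mul(3, Function('f')(1)), 7) = Mul(Mul(3, Mul(Rational(1, 5), 1)), 7) = Mul(Mul(3, Rational(1, 5)), 7) = Mul(Rational(3, 5), 7) = Rational(21, 5)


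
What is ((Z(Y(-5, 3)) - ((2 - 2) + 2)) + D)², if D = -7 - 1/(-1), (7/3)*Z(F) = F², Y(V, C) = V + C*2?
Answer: 2809/49 ≈ 57.327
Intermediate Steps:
Y(V, C) = V + 2*C
Z(F) = 3*F²/7
D = -6 (D = -7 - 1*(-1) = -7 + 1 = -6)
((Z(Y(-5, 3)) - ((2 - 2) + 2)) + D)² = ((3*(-5 + 2*3)²/7 - ((2 - 2) + 2)) - 6)² = ((3*(-5 + 6)²/7 - (0 + 2)) - 6)² = (((3/7)*1² - 1*2) - 6)² = (((3/7)*1 - 2) - 6)² = ((3/7 - 2) - 6)² = (-11/7 - 6)² = (-53/7)² = 2809/49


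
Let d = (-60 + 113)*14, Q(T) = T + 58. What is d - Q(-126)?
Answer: 810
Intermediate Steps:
Q(T) = 58 + T
d = 742 (d = 53*14 = 742)
d - Q(-126) = 742 - (58 - 126) = 742 - 1*(-68) = 742 + 68 = 810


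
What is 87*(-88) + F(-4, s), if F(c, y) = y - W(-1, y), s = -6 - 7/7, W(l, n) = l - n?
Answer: -7669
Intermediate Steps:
s = -7 (s = -6 - 7/7 = -6 - 1*1 = -6 - 1 = -7)
F(c, y) = 1 + 2*y (F(c, y) = y - (-1 - y) = y + (1 + y) = 1 + 2*y)
87*(-88) + F(-4, s) = 87*(-88) + (1 + 2*(-7)) = -7656 + (1 - 14) = -7656 - 13 = -7669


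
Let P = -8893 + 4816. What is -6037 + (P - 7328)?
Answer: -17442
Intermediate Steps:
P = -4077
-6037 + (P - 7328) = -6037 + (-4077 - 7328) = -6037 - 11405 = -17442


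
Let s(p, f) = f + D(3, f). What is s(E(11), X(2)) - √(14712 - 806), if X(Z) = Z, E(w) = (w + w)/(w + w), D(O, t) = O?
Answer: 5 - √13906 ≈ -112.92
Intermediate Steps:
E(w) = 1 (E(w) = (2*w)/((2*w)) = (2*w)*(1/(2*w)) = 1)
s(p, f) = 3 + f (s(p, f) = f + 3 = 3 + f)
s(E(11), X(2)) - √(14712 - 806) = (3 + 2) - √(14712 - 806) = 5 - √13906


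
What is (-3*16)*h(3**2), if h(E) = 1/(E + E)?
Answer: -8/3 ≈ -2.6667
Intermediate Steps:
h(E) = 1/(2*E)
(-3*16)*h(3**2) = (-3*16)*(1/(2*(3**2))) = -24/9 = -48*1/18 = -8/3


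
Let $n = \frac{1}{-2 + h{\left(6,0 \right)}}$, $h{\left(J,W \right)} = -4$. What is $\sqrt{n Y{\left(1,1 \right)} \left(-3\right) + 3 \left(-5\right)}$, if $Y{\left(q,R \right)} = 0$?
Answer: $i \sqrt{15} \approx 3.873 i$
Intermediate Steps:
$n = - \frac{1}{6}$ ($n = \frac{1}{-2 - 4} = \frac{1}{-6} = - \frac{1}{6} \approx -0.16667$)
$\sqrt{n Y{\left(1,1 \right)} \left(-3\right) + 3 \left(-5\right)} = \sqrt{\left(- \frac{1}{6}\right) 0 \left(-3\right) + 3 \left(-5\right)} = \sqrt{0 \left(-3\right) - 15} = \sqrt{0 - 15} = \sqrt{-15} = i \sqrt{15}$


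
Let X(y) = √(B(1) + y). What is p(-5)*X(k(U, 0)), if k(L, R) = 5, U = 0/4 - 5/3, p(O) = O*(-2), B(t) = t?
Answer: 10*√6 ≈ 24.495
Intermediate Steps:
p(O) = -2*O
U = -5/3 (U = 0*(¼) - 5*⅓ = 0 - 5/3 = -5/3 ≈ -1.6667)
X(y) = √(1 + y)
p(-5)*X(k(U, 0)) = (-2*(-5))*√(1 + 5) = 10*√6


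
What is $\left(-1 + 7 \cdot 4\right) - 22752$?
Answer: $-22725$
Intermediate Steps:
$\left(-1 + 7 \cdot 4\right) - 22752 = \left(-1 + 28\right) - 22752 = 27 - 22752 = -22725$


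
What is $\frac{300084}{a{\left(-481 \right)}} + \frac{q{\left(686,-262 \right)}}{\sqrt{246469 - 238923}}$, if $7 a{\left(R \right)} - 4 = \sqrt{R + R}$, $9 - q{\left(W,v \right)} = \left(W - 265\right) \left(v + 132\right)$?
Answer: $\frac{1400392}{163} + \frac{54739 \sqrt{154}}{1078} - \frac{350098 i \sqrt{962}}{163} \approx 9221.5 - 66618.0 i$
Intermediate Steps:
$q{\left(W,v \right)} = 9 - \left(-265 + W\right) \left(132 + v\right)$ ($q{\left(W,v \right)} = 9 - \left(W - 265\right) \left(v + 132\right) = 9 - \left(-265 + W\right) \left(132 + v\right)$)
$a{\left(R \right)} = \frac{4}{7} + \frac{\sqrt{2} \sqrt{R}}{7}$ ($a{\left(R \right)} = \frac{4}{7} + \frac{\sqrt{R + R}}{7} = \frac{4}{7} + \frac{\sqrt{2 R}}{7} = \frac{4}{7} + \frac{\sqrt{2} \sqrt{R}}{7}$)
$\frac{300084}{a{\left(-481 \right)}} + \frac{q{\left(686,-262 \right)}}{\sqrt{246469 - 238923}} = \frac{300084}{\frac{4}{7} + \frac{\sqrt{2} \sqrt{-481}}{7}} + \frac{34989 - 90552 + 265 \left(-262\right) - 686 \left(-262\right)}{\sqrt{246469 - 238923}} = \frac{300084}{\frac{4}{7} + \frac{\sqrt{2} i \sqrt{481}}{7}} + \frac{34989 - 90552 - 69430 + 179732}{\sqrt{7546}} = \frac{300084}{\frac{4}{7} + \frac{i \sqrt{962}}{7}} + \frac{54739}{7 \sqrt{154}} = \frac{300084}{\frac{4}{7} + \frac{i \sqrt{962}}{7}} + 54739 \frac{\sqrt{154}}{1078} = \frac{300084}{\frac{4}{7} + \frac{i \sqrt{962}}{7}} + \frac{54739 \sqrt{154}}{1078}$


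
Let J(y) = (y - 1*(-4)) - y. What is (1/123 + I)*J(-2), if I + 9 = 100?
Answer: 44776/123 ≈ 364.03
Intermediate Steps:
J(y) = 4 (J(y) = (y + 4) - y = (4 + y) - y = 4)
I = 91 (I = -9 + 100 = 91)
(1/123 + I)*J(-2) = (1/123 + 91)*4 = (11194/123)*4 = 44776/123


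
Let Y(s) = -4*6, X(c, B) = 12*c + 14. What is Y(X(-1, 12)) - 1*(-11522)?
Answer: 11498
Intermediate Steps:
X(c, B) = 14 + 12*c
Y(s) = -24
Y(X(-1, 12)) - 1*(-11522) = -24 - 1*(-11522) = -24 + 11522 = 11498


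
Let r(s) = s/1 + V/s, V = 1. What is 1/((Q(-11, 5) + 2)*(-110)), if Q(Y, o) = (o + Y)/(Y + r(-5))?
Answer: -27/7040 ≈ -0.0038352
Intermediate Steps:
r(s) = s + 1/s (r(s) = s/1 + 1/s = s*1 + 1/s = s + 1/s)
Q(Y, o) = (Y + o)/(-26/5 + Y) (Q(Y, o) = (o + Y)/(Y + (-5 + 1/(-5))) = (Y + o)/(Y + (-5 - ⅕)) = (Y + o)/(Y - 26/5) = (Y + o)/(-26/5 + Y))
1/((Q(-11, 5) + 2)*(-110)) = 1/((5*(-11 + 5)/(-26 + 5*(-11)) + 2)*(-110)) = 1/((5*(-6)/(-26 - 55) + 2)*(-110)) = 1/((5*(-6)/(-81) + 2)*(-110)) = 1/((5*(-1/81)*(-6) + 2)*(-110)) = 1/((10/27 + 2)*(-110)) = 1/((64/27)*(-110)) = 1/(-7040/27) = -27/7040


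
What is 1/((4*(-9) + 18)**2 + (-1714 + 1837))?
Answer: 1/447 ≈ 0.0022371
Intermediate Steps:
1/((4*(-9) + 18)**2 + (-1714 + 1837)) = 1/((-36 + 18)**2 + 123) = 1/((-18)**2 + 123) = 1/(324 + 123) = 1/447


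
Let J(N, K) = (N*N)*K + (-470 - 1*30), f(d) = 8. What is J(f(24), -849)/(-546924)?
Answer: 13709/136731 ≈ 0.10026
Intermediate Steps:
J(N, K) = -500 + K*N**2 (J(N, K) = N**2*K + (-470 - 30) = K*N**2 - 500 = -500 + K*N**2)
J(f(24), -849)/(-546924) = (-500 - 849*8**2)/(-546924) = (-500 - 849*64)*(-1/546924) = (-500 - 54336)*(-1/546924) = -54836*(-1/546924) = 13709/136731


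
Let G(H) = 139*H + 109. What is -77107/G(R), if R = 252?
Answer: -77107/35137 ≈ -2.1945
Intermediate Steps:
G(H) = 109 + 139*H
-77107/G(R) = -77107/(109 + 139*252) = -77107/(109 + 35028) = -77107/35137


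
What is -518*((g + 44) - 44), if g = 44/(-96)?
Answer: 2849/12 ≈ 237.42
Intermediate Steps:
g = -11/24 (g = 44*(-1/96) = -11/24 ≈ -0.45833)
-518*((g + 44) - 44) = -518*((-11/24 + 44) - 44) = -518*(1045/24 - 44) = -518*(-11/24) = 2849/12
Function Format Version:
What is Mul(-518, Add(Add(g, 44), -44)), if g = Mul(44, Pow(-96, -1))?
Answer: Rational(2849, 12) ≈ 237.42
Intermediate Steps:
g = Rational(-11, 24) (g = Mul(44, Rational(-1, 96)) = Rational(-11, 24) ≈ -0.45833)
Mul(-518, Add(Add(g, 44), -44)) = Mul(-518, Add(Add(Rational(-11, 24), 44), -44)) = Mul(-518, Add(Rational(1045, 24), -44)) = Mul(-518, Rational(-11, 24)) = Rational(2849, 12)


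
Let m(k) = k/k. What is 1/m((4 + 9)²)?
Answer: 1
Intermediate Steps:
m(k) = 1
1/m((4 + 9)²) = 1/1 = 1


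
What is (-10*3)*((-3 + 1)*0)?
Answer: 0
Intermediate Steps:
(-10*3)*((-3 + 1)*0) = -(-60)*0 = -30*0 = 0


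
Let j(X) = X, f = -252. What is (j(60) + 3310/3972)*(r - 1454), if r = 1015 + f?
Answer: -252215/6 ≈ -42036.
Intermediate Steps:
r = 763 (r = 1015 - 252 = 763)
(j(60) + 3310/3972)*(r - 1454) = (60 + 3310/3972)*(763 - 1454) = (60 + 3310*(1/3972))*(-691) = (60 + ⅚)*(-691) = (365/6)*(-691) = -252215/6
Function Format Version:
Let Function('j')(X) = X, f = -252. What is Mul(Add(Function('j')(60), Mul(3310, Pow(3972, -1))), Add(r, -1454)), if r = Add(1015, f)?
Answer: Rational(-252215, 6) ≈ -42036.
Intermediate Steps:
r = 763 (r = Add(1015, -252) = 763)
Mul(Add(Function('j')(60), Mul(3310, Pow(3972, -1))), Add(r, -1454)) = Mul(Add(60, Mul(3310, Pow(3972, -1))), Add(763, -1454)) = Mul(Add(60, Mul(3310, Rational(1, 3972))), -691) = Mul(Add(60, Rational(5, 6)), -691) = Mul(Rational(365, 6), -691) = Rational(-252215, 6)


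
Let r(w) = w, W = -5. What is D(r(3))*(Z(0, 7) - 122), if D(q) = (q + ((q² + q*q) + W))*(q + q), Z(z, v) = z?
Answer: -11712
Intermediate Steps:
D(q) = 2*q*(-5 + q + 2*q²) (D(q) = (q + ((q² + q*q) - 5))*(q + q) = (q + ((q² + q²) - 5))*(2*q) = (q + (2*q² - 5))*(2*q) = (q + (-5 + 2*q²))*(2*q) = (-5 + q + 2*q²)*(2*q) = 2*q*(-5 + q + 2*q²))
D(r(3))*(Z(0, 7) - 122) = (2*3*(-5 + 3 + 2*3²))*(0 - 122) = (2*3*(-5 + 3 + 2*9))*(-122) = (2*3*(-5 + 3 + 18))*(-122) = (2*3*16)*(-122) = 96*(-122) = -11712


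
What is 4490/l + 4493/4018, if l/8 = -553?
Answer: 65579/634844 ≈ 0.10330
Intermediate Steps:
l = -4424 (l = 8*(-553) = -4424)
4490/l + 4493/4018 = 4490/(-4424) + 4493/4018 = 4490*(-1/4424) + 4493*(1/4018) = -2245/2212 + 4493/4018 = 65579/634844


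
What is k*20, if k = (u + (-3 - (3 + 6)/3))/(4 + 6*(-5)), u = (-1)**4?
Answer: 50/13 ≈ 3.8462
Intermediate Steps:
u = 1
k = 5/26 (k = (1 + (-3 - (3 + 6)/3))/(4 + 6*(-5)) = (1 + (-3 - 9/3))/(4 - 30) = (1 + (-3 - 1*3))/(-26) = (1 + (-3 - 3))*(-1/26) = (1 - 6)*(-1/26) = -5*(-1/26) = 5/26 ≈ 0.19231)
k*20 = (5/26)*20 = 50/13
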